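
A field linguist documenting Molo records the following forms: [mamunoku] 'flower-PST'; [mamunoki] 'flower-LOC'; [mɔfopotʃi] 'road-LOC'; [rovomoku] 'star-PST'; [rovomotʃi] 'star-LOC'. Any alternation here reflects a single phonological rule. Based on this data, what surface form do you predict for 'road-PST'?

The root 'star' surfaces as [rovomoku] and [rovomotʃi], with a stem-final [k] ~ [tʃ] alternation.
Compare 'flower', with invariant [k] in [mamunoku] and [mamunoki]: an analysis with underlying /k/ and a rule producing [tʃ] before the LOC suffix would wrongly predict alternation here too.
The alternation reflects depalatalization: palato-alveolar /tʃ/ becomes [k] when no front vowel follows. /tʃ/ is underlying.
The one attested form of 'road', [mɔfopotʃi], shows underlying /mɔfopotʃ/. Applying the same rule when no front vowel follows gives [mɔfopoku].

[mɔfopoku]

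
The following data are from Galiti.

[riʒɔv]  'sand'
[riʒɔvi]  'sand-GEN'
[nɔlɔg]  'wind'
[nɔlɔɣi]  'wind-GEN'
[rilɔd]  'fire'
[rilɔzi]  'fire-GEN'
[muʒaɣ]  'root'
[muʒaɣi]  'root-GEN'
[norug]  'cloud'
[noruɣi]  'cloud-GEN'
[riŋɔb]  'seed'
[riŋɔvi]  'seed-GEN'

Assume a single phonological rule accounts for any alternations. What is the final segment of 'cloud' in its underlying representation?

/g/

'cloud' shows [g] ~ [ɣ] at the end of the stem ([norug] vs [noruɣi]).
But 'root' keeps [ɣ] in both environments ([muʒaɣ], [muʒaɣi]), so there is no rule changing /ɣ/ to [g] in isolation.
The alternation reflects intervocalic spirantization: voiced stops become fricatives between vowels. /g/ is underlying.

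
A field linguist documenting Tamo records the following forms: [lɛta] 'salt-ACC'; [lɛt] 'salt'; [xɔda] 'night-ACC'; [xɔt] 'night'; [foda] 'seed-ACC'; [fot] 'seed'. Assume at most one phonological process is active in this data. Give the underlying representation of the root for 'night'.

In [xɔda] and [xɔt] the final segment of 'night' alternates: [d] ~ [t].
But 'salt' keeps [t] in both environments ([lɛta], [lɛt]), so there is no rule changing /t/ to [d] before the ACC suffix.
The underlying segment must be /d/; voiced obstruents become voiceless word-finally, yielding [t] there.

/xɔd/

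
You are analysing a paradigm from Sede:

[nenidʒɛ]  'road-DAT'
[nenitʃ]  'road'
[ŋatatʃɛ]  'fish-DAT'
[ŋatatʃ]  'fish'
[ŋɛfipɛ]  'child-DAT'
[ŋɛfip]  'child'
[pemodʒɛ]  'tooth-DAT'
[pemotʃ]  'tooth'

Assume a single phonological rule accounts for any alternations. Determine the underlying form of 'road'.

/nenidʒ/

The root 'road' surfaces as [nenidʒɛ] and [nenitʃ], with a stem-final [dʒ] ~ [tʃ] alternation.
The stem 'fish' ([ŋatatʃɛ], [ŋatatʃ]) shows [tʃ] unchanged in both environments, so [tʃ] cannot be basic with [dʒ] derived before the DAT suffix.
The alternation reflects word-final obstruent devoicing: voiced obstruents become voiceless word-finally. /dʒ/ is underlying.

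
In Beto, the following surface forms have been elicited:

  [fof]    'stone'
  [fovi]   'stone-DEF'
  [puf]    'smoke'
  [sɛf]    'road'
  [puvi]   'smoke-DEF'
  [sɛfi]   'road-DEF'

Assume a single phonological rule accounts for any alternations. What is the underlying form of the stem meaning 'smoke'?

/puv/

In [puf] and [puvi] the final segment of 'smoke' alternates: [f] ~ [v].
But 'road' keeps [f] in both environments ([sɛf], [sɛfi]), so there is no rule changing /f/ to [v] before the DEF suffix.
The underlying segment must be /v/; voiced obstruents become voiceless word-finally, yielding [f] there.
So 'smoke' = /puv/.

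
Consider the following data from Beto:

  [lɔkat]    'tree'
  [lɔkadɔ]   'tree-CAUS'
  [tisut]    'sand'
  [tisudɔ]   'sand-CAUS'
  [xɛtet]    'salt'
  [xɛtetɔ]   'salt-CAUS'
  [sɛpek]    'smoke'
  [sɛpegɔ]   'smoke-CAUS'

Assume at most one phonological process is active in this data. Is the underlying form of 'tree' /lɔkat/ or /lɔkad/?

The root 'tree' surfaces as [lɔkat] and [lɔkadɔ], with a stem-final [t] ~ [d] alternation.
But 'salt' keeps [t] in both environments ([xɛtet], [xɛtetɔ]), so there is no rule changing /t/ to [d] before the CAUS suffix.
So /d/ is underlying, and a rule of word-final obstruent devoicing — voiced obstruents become voiceless word-finally — gives [t].

/lɔkad/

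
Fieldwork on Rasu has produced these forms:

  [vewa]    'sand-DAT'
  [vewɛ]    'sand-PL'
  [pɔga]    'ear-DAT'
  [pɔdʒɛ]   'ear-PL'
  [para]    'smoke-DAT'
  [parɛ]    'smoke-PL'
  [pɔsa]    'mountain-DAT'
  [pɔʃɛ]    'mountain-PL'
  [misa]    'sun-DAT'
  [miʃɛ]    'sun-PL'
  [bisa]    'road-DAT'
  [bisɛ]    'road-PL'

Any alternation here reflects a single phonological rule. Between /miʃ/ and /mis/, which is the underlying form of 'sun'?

The stem for 'sun' ends in [s] in [misa] but [ʃ] in [miʃɛ].
The stem 'road' ([bisa], [bisɛ]) shows [s] unchanged in both environments, so [s] cannot be basic with [ʃ] derived before the PL suffix.
Therefore /ʃ/ is basic and [s] is derived by depalatalization (palato-alveolar /dʒ/ and /ʃ/ become [g] and [s] when no front vowel follows).

/miʃ/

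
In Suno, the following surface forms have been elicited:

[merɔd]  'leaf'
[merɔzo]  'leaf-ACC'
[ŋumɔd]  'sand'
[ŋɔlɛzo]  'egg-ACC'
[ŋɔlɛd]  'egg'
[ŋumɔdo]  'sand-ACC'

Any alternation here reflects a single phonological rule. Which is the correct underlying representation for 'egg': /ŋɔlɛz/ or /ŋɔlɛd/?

/ŋɔlɛz/

'egg' shows [d] ~ [z] at the end of the stem ([ŋɔlɛd] vs [ŋɔlɛzo]).
Compare 'sand', with invariant [d] in [ŋumɔd] and [ŋumɔdo]: an analysis with underlying /d/ and a rule producing [z] before the ACC suffix would wrongly predict alternation here too.
The underlying segment must be /z/; voiced fricatives become stops word-finally, yielding [d] there.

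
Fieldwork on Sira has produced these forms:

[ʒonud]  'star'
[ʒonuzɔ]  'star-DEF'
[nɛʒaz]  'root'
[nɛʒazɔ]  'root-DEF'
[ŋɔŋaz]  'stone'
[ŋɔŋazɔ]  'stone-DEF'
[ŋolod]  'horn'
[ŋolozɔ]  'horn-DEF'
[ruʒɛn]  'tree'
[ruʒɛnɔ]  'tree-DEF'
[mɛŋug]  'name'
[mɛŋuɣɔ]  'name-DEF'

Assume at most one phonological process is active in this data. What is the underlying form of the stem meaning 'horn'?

/ŋolod/

'horn' shows [d] ~ [z] at the end of the stem ([ŋolod] vs [ŋolozɔ]).
If /z/ were underlying and a rule turned it into [d] in isolation, 'stone' would also alternate; but it has [z] in both [ŋɔŋaz] and [ŋɔŋazɔ].
The alternation reflects intervocalic spirantization: voiced stops become fricatives between vowels. /d/ is underlying.
The underlying form of 'horn' is therefore /ŋolod/.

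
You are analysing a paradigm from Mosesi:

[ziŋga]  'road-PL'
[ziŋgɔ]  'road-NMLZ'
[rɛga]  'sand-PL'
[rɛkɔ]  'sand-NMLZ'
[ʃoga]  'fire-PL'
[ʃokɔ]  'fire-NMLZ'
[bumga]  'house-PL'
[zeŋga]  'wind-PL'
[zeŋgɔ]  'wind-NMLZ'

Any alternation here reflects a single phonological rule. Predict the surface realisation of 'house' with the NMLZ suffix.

[bumgɔ]

The NMLZ morpheme has two allomorphs, [-gɔ] and [-kɔ].
The PL suffix, which begins with [g], is invariant after every stem; so [g] is not altered by any rule here.
The NMLZ suffix is therefore /-kɔ/ underlyingly, with post-nasal voicing: voiceless stops become voiced after a nasal.
After 'house', which ends in a nasal, the suffix surfaces as [-gɔ], giving [bumgɔ].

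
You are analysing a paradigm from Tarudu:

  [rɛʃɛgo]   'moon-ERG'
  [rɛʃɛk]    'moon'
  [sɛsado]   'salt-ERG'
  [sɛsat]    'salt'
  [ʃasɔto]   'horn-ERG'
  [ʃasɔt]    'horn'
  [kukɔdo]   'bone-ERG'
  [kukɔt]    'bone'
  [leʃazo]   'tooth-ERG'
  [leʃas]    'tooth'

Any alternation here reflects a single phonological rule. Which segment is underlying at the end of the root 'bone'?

/d/

The root 'bone' surfaces as [kukɔdo] and [kukɔt], with a stem-final [d] ~ [t] alternation.
But 'horn' keeps [t] in both environments ([ʃasɔto], [ʃasɔt]), so there is no rule changing /t/ to [d] before the ERG suffix.
The underlying segment must be /d/; voiced obstruents become voiceless word-finally, yielding [t] there.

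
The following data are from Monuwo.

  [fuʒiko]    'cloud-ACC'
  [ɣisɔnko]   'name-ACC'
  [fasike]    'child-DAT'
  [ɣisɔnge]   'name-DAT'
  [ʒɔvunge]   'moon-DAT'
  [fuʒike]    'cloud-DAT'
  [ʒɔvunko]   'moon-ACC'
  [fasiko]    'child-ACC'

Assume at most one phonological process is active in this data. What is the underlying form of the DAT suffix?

The DAT morpheme has two allomorphs, [-ge] and [-ke].
The ACC suffix, which begins with [k], is invariant after every stem; so [k] is not altered by any rule here.
So the underlying form is /-ge/, and voiced stops become voiceless after a vowel.

/-ge/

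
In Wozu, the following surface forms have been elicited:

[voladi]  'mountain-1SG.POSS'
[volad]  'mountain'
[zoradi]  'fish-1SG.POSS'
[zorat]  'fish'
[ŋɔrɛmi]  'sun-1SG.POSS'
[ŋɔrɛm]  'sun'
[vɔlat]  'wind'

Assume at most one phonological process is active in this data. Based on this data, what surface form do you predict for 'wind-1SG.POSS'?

'fish' shows [d] ~ [t] at the end of the stem ([zoradi] vs [zorat]).
The stem 'mountain' ([voladi], [volad]) shows [d] unchanged in both environments, so [d] cannot be basic with [t] derived in isolation.
So /t/ is underlying, and a rule of intervocalic voicing — voiceless stops become voiced between vowels — gives [d].
From [vɔlat] the stem 'wind' is /vɔlat/; between vowels this yields [vɔladi].

[vɔladi]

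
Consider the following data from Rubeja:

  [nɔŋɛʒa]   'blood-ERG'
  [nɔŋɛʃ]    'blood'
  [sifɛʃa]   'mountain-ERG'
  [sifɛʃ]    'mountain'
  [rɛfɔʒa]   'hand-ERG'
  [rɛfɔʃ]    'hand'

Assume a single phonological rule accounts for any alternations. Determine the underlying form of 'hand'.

In [rɛfɔʒa] and [rɛfɔʃ] the final segment of 'hand' alternates: [ʒ] ~ [ʃ].
If /ʃ/ were underlying and a rule turned it into [ʒ] before the ERG suffix, 'mountain' would also alternate; but it has [ʃ] in both [sifɛʃa] and [sifɛʃ].
The underlying segment must be /ʒ/; voiced obstruents become voiceless word-finally, yielding [ʃ] there.
So 'hand' = /rɛfɔʒ/.

/rɛfɔʒ/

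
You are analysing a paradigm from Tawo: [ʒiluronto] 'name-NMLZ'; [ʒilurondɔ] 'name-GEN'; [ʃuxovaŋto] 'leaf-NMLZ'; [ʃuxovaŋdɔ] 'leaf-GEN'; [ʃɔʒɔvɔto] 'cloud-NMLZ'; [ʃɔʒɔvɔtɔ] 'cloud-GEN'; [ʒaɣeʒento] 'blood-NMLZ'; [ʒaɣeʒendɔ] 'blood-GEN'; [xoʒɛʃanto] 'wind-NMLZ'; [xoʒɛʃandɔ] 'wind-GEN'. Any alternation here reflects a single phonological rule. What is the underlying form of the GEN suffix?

The GEN morpheme has two allomorphs, [-dɔ] and [-tɔ].
The NMLZ suffix, which begins with [t], is invariant after every stem; so [t] is not altered by any rule here.
So the underlying form is /-dɔ/, and voiced stops become voiceless after a vowel.

/-dɔ/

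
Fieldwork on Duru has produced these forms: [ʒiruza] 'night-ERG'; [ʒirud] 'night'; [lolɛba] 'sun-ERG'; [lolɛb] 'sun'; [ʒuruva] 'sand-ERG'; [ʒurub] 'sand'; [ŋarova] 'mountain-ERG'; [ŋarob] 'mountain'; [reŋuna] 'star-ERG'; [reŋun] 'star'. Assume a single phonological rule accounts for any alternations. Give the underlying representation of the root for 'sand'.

/ʒuruv/

'sand' shows [v] ~ [b] at the end of the stem ([ʒuruva] vs [ʒurub]).
Compare 'sun', with invariant [b] in [lolɛba] and [lolɛb]: an analysis with underlying /b/ and a rule producing [v] before the ERG suffix would wrongly predict alternation here too.
The underlying segment must be /v/; voiced fricatives become stops word-finally, yielding [b] there.
The underlying form of 'sand' is therefore /ʒuruv/.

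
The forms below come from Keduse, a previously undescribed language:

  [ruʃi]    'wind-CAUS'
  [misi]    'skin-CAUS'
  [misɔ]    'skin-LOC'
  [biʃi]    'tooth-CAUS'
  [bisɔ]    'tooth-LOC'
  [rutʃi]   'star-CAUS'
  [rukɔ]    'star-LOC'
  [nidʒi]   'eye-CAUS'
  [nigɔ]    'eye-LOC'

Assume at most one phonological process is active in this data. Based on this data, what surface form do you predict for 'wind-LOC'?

The stem for 'tooth' ends in [ʃ] in [biʃi] but [s] in [bisɔ].
Compare 'skin', with invariant [s] in [misi] and [misɔ]: an analysis with underlying /s/ and a rule producing [ʃ] before the CAUS suffix would wrongly predict alternation here too.
So /ʃ/ is underlying, and a rule of depalatalization — palato-alveolar /tʃ/, /dʒ/ and /ʃ/ become [k], [g] and [s] when no front vowel follows — gives [s].
The one attested form of 'wind', [ruʃi], shows underlying /ruʃ/. Applying the same rule when no front vowel follows gives [rusɔ].

[rusɔ]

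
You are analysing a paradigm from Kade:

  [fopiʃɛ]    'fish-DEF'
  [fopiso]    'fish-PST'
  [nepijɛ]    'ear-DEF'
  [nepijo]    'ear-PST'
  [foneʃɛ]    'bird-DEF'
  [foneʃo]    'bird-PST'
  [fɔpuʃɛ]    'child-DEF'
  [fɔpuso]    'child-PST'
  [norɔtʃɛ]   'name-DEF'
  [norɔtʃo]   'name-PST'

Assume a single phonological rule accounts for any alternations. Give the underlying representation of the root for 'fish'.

/fopis/

The root 'fish' surfaces as [fopiʃɛ] and [fopiso], with a stem-final [ʃ] ~ [s] alternation.
Compare 'bird', with invariant [ʃ] in [foneʃɛ] and [foneʃo]: an analysis with underlying /ʃ/ and a rule producing [s] before the PST suffix would wrongly predict alternation here too.
The alternation reflects palatalization before a front vowel: /s/ becomes palato-alveolar [ʃ] before a front vowel. /s/ is underlying.
Hence 'fish' is /fopis/ underlyingly.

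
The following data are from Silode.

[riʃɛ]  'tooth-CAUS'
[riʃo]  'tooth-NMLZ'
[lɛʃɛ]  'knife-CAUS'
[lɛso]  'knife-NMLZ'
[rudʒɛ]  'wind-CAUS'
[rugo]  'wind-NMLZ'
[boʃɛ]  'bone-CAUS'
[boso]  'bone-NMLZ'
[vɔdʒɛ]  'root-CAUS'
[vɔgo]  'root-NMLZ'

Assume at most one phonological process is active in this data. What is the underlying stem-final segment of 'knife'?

'knife' shows [ʃ] ~ [s] at the end of the stem ([lɛʃɛ] vs [lɛso]).
The stem 'tooth' ([riʃɛ], [riʃo]) shows [ʃ] unchanged in both environments, so [ʃ] cannot be basic with [s] derived before the NMLZ suffix.
The alternation reflects palatalization before a front vowel: /g/ and /s/ become palato-alveolar [dʒ] and [ʃ] before a front vowel. /s/ is underlying.

/s/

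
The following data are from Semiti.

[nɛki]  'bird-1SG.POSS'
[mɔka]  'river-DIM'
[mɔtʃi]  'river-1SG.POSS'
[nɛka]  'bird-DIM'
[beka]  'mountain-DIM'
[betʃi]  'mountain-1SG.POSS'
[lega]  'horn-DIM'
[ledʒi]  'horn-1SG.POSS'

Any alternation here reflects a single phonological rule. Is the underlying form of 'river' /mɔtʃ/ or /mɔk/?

/mɔtʃ/

'river' shows [k] ~ [tʃ] at the end of the stem ([mɔka] vs [mɔtʃi]).
If /k/ were underlying and a rule turned it into [tʃ] before the 1SG.POSS suffix, 'bird' would also alternate; but it has [k] in both [nɛka] and [nɛki].
The underlying segment must be /tʃ/; palato-alveolar /tʃ/ and /dʒ/ become [k] and [g] when no front vowel follows, yielding [k] there.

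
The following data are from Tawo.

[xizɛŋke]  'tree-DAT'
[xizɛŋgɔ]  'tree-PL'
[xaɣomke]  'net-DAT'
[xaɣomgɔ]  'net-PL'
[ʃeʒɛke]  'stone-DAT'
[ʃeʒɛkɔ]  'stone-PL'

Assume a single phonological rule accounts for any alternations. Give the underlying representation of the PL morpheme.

/-gɔ/

The PL suffix surfaces as [-gɔ] and [-kɔ], depending on the final segment of the stem.
By contrast the DAT suffix keeps its initial [k] throughout — that segment must be underlying.
The PL suffix is therefore /-gɔ/ underlyingly, with post-vocalic devoicing: voiced stops become voiceless after a vowel.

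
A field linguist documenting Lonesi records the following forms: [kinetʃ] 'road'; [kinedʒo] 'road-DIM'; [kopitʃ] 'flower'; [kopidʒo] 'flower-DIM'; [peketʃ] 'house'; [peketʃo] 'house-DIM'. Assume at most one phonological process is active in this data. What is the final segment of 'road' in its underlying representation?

/dʒ/

In [kinetʃ] and [kinedʒo] the final segment of 'road' alternates: [tʃ] ~ [dʒ].
If /tʃ/ were underlying and a rule turned it into [dʒ] before the DIM suffix, 'house' would also alternate; but it has [tʃ] in both [peketʃ] and [peketʃo].
Therefore /dʒ/ is basic and [tʃ] is derived by word-final obstruent devoicing (voiced obstruents become voiceless word-finally).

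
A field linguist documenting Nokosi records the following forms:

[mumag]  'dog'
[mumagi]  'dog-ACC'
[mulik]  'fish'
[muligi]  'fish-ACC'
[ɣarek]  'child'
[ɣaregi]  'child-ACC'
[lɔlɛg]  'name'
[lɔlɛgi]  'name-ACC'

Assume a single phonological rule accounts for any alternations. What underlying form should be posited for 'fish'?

/mulik/

The stem for 'fish' ends in [k] in [mulik] but [g] in [muligi].
If /g/ were underlying and a rule turned it into [k] in isolation, 'name' would also alternate; but it has [g] in both [lɔlɛg] and [lɔlɛgi].
The alternation reflects intervocalic voicing: voiceless stops become voiced between vowels. /k/ is underlying.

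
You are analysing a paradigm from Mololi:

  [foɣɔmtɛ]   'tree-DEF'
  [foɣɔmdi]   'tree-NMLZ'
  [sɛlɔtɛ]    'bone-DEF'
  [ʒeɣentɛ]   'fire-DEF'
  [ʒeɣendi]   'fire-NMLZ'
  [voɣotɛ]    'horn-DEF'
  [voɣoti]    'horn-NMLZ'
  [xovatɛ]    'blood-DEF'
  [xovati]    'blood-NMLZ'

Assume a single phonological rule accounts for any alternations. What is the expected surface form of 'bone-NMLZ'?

The NMLZ suffix surfaces as [-di] and [-ti], depending on the final segment of the stem.
By contrast the DEF suffix keeps its initial [t] throughout — that segment must be underlying.
The NMLZ suffix is therefore /-di/ underlyingly, with post-vocalic devoicing: voiced stops become voiceless after a vowel.
After 'bone', which ends in a vowel, the suffix surfaces as [-ti], giving [sɛlɔti].

[sɛlɔti]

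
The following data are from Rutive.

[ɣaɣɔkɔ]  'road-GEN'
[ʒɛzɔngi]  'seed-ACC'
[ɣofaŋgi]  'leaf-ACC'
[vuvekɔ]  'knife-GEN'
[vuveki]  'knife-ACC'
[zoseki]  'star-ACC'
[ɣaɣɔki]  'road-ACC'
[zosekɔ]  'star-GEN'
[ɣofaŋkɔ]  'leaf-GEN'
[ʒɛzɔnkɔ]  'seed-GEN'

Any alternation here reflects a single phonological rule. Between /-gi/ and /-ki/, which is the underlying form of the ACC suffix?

The ACC morpheme has two allomorphs, [-gi] and [-ki].
The GEN suffix, which begins with [k], is invariant after every stem; so [k] is not altered by any rule here.
So the underlying form is /-gi/, and voiced stops become voiceless after a vowel.

/-gi/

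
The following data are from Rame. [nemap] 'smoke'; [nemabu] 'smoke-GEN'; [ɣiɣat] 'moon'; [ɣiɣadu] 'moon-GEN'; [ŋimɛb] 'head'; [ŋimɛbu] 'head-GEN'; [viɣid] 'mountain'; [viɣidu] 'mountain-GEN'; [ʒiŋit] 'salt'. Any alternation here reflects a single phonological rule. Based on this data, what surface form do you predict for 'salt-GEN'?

In [ɣiɣat] and [ɣiɣadu] the final segment of 'moon' alternates: [t] ~ [d].
If /d/ were underlying and a rule turned it into [t] in isolation, 'mountain' would also alternate; but it has [d] in both [viɣid] and [viɣidu].
Therefore /t/ is basic and [d] is derived by intervocalic voicing (voiceless stops become voiced between vowels).
The one attested form of 'salt', [ʒiŋit], shows underlying /ʒiŋit/. Applying the same rule between vowels gives [ʒiŋidu].

[ʒiŋidu]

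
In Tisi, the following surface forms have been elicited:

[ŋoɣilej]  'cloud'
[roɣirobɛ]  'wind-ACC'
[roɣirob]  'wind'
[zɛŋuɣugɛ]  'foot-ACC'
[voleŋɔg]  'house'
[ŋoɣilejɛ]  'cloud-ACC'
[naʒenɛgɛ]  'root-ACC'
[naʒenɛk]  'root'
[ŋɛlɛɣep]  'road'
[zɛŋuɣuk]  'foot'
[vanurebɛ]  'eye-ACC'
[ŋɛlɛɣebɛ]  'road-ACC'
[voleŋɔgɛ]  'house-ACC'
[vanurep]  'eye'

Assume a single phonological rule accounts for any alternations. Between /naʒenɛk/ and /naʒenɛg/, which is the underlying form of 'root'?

/naʒenɛk/

'root' shows [k] ~ [g] at the end of the stem ([naʒenɛk] vs [naʒenɛgɛ]).
The stem 'house' ([voleŋɔg], [voleŋɔgɛ]) shows [g] unchanged in both environments, so [g] cannot be basic with [k] derived in isolation.
The underlying segment must be /k/; voiceless stops become voiced between vowels, yielding [g] there.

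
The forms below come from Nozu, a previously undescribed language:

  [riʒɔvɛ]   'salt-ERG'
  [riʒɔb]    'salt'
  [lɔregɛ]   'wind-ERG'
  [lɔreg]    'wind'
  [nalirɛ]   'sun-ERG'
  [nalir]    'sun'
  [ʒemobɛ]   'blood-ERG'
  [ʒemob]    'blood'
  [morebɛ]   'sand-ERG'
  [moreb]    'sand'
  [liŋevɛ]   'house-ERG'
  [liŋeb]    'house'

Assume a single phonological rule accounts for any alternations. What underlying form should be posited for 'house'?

/liŋev/

The root 'house' surfaces as [liŋevɛ] and [liŋeb], with a stem-final [v] ~ [b] alternation.
The stem 'sand' ([morebɛ], [moreb]) shows [b] unchanged in both environments, so [b] cannot be basic with [v] derived before the ERG suffix.
So /v/ is underlying, and a rule of word-final hardening — voiced fricatives become stops word-finally — gives [b].
So 'house' = /liŋev/.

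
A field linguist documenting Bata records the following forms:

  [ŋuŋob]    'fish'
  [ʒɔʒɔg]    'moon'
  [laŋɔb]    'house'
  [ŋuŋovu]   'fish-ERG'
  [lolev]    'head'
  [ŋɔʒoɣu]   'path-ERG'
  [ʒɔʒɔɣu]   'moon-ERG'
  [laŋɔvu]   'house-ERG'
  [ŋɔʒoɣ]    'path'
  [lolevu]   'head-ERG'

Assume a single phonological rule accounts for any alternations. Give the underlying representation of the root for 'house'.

The stem for 'house' ends in [b] in [laŋɔb] but [v] in [laŋɔvu].
If /v/ were underlying and a rule turned it into [b] in isolation, 'head' would also alternate; but it has [v] in both [lolev] and [lolevu].
Therefore /b/ is basic and [v] is derived by intervocalic spirantization (voiced stops become fricatives between vowels).
So 'house' = /laŋɔb/.

/laŋɔb/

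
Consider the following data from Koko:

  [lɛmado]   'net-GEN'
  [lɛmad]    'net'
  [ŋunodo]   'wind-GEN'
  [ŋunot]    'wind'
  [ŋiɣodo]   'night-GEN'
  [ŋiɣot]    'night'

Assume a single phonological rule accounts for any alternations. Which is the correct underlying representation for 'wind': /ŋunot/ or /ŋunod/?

/ŋunot/

The root 'wind' surfaces as [ŋunodo] and [ŋunot], with a stem-final [d] ~ [t] alternation.
If /d/ were underlying and a rule turned it into [t] in isolation, 'net' would also alternate; but it has [d] in both [lɛmado] and [lɛmad].
The alternation reflects intervocalic voicing: voiceless stops become voiced between vowels. /t/ is underlying.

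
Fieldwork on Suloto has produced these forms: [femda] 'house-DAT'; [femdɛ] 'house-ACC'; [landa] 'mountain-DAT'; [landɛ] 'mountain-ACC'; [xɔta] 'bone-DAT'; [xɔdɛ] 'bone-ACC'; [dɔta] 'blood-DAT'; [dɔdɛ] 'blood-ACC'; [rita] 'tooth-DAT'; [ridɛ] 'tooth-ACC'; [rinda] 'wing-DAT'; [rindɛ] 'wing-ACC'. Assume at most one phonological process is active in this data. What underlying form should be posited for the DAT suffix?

The DAT suffix surfaces as [-da] and [-ta], depending on the final segment of the stem.
By contrast the ACC suffix keeps its initial [d] throughout — that segment must be underlying.
The DAT suffix is therefore /-ta/ underlyingly, with post-nasal voicing: voiceless stops become voiced after a nasal.

/-ta/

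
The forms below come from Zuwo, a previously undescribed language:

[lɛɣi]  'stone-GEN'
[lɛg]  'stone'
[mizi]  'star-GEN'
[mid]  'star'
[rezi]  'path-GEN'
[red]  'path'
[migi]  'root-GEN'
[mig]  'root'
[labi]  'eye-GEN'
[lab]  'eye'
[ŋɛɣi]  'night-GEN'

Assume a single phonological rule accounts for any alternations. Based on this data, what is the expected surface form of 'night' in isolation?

[ŋɛg]

In [lɛɣi] and [lɛg] the final segment of 'stone' alternates: [ɣ] ~ [g].
The stem 'root' ([migi], [mig]) shows [g] unchanged in both environments, so [g] cannot be basic with [ɣ] derived before the GEN suffix.
So /ɣ/ is underlying, and a rule of word-final hardening — voiced fricatives become stops word-finally — gives [g].
From [ŋɛɣi] the stem 'night' is /ŋɛɣ/; word-finally this yields [ŋɛg].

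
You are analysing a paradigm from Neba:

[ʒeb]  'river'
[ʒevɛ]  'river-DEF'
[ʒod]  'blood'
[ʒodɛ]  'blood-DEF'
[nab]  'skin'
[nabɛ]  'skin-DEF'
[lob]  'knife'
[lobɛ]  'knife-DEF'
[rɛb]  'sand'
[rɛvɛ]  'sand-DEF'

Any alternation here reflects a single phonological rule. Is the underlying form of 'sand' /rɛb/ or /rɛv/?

/rɛv/

In [rɛb] and [rɛvɛ] the final segment of 'sand' alternates: [b] ~ [v].
Compare 'knife', with invariant [b] in [lob] and [lobɛ]: an analysis with underlying /b/ and a rule producing [v] before the DEF suffix would wrongly predict alternation here too.
Therefore /v/ is basic and [b] is derived by word-final hardening (voiced fricatives become stops word-finally).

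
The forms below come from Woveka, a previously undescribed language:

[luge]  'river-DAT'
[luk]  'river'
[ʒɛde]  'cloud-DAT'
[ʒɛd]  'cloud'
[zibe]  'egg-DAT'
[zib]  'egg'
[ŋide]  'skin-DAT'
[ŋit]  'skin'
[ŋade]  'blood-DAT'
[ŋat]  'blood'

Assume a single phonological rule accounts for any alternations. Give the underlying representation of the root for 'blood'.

In [ŋade] and [ŋat] the final segment of 'blood' alternates: [d] ~ [t].
The stem 'cloud' ([ʒɛde], [ʒɛd]) shows [d] unchanged in both environments, so [d] cannot be basic with [t] derived in isolation.
The alternation reflects intervocalic voicing: voiceless stops become voiced between vowels. /t/ is underlying.
The underlying form of 'blood' is therefore /ŋat/.

/ŋat/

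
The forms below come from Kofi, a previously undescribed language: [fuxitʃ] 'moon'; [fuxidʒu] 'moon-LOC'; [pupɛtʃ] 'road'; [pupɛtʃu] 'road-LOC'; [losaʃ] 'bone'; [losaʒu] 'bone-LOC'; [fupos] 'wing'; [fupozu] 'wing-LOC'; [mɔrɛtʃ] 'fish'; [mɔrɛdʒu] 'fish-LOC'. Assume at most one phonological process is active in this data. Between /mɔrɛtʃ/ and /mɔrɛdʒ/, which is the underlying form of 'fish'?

In [mɔrɛtʃ] and [mɔrɛdʒu] the final segment of 'fish' alternates: [tʃ] ~ [dʒ].
Compare 'road', with invariant [tʃ] in [pupɛtʃ] and [pupɛtʃu]: an analysis with underlying /tʃ/ and a rule producing [dʒ] before the LOC suffix would wrongly predict alternation here too.
So /dʒ/ is underlying, and a rule of word-final obstruent devoicing — voiced obstruents become voiceless word-finally — gives [tʃ].

/mɔrɛdʒ/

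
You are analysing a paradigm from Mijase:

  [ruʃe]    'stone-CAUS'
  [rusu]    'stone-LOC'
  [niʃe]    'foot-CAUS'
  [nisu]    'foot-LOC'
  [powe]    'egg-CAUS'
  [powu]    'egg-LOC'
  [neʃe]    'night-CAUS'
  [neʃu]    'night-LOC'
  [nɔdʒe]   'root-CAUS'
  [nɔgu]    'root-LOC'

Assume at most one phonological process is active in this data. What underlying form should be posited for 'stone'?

/rus/

The root 'stone' surfaces as [ruʃe] and [rusu], with a stem-final [ʃ] ~ [s] alternation.
The stem 'night' ([neʃe], [neʃu]) shows [ʃ] unchanged in both environments, so [ʃ] cannot be basic with [s] derived before the LOC suffix.
So /s/ is underlying, and a rule of palatalization before a front vowel — /g/ and /s/ become palato-alveolar [dʒ] and [ʃ] before a front vowel — gives [ʃ].
The underlying form of 'stone' is therefore /rus/.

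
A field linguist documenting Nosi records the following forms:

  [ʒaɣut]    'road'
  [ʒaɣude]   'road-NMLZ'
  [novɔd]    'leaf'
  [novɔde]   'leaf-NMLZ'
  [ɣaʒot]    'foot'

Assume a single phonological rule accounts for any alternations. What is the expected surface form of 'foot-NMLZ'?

[ɣaʒode]

In [ʒaɣut] and [ʒaɣude] the final segment of 'road' alternates: [t] ~ [d].
But 'leaf' keeps [d] in both environments ([novɔd], [novɔde]), so there is no rule changing /d/ to [t] in isolation.
Therefore /t/ is basic and [d] is derived by intervocalic voicing (voiceless stops become voiced between vowels).
The one attested form of 'foot', [ɣaʒot], shows underlying /ɣaʒot/. Applying the same rule between vowels gives [ɣaʒode].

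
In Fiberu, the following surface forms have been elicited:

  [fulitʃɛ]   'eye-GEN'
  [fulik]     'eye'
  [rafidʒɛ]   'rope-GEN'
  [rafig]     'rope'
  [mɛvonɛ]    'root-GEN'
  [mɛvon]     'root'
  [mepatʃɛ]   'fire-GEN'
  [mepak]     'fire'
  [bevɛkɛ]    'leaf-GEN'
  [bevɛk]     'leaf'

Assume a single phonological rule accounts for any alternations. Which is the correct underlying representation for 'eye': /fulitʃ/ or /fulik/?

The stem for 'eye' ends in [tʃ] in [fulitʃɛ] but [k] in [fulik].
But 'leaf' keeps [k] in both environments ([bevɛkɛ], [bevɛk]), so there is no rule changing /k/ to [tʃ] before the GEN suffix.
The underlying segment must be /tʃ/; palato-alveolar /tʃ/ and /dʒ/ become [k] and [g] when no front vowel follows, yielding [k] there.

/fulitʃ/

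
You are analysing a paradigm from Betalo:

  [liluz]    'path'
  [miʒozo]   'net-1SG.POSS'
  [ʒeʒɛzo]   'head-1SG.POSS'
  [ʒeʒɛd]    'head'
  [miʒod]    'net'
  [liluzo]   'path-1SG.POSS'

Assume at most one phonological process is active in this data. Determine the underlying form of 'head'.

'head' shows [d] ~ [z] at the end of the stem ([ʒeʒɛd] vs [ʒeʒɛzo]).
But 'path' keeps [z] in both environments ([liluz], [liluzo]), so there is no rule changing /z/ to [d] in isolation.
Therefore /d/ is basic and [z] is derived by intervocalic spirantization (voiced stops become fricatives between vowels).

/ʒeʒɛd/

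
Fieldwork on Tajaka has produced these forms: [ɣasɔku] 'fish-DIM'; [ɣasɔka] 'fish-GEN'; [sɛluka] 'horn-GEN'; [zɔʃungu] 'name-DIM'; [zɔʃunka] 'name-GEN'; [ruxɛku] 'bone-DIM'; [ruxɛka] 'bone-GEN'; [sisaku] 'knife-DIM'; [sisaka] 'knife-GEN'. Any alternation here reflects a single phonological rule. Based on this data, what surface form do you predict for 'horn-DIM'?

[sɛluku]

The DIM suffix surfaces as [-gu] and [-ku], depending on the final segment of the stem.
By contrast the GEN suffix keeps its initial [k] throughout — that segment must be underlying.
So the underlying form is /-gu/, and voiced stops become voiceless after a vowel.
After 'horn', which ends in a vowel, the suffix surfaces as [-ku], giving [sɛluku].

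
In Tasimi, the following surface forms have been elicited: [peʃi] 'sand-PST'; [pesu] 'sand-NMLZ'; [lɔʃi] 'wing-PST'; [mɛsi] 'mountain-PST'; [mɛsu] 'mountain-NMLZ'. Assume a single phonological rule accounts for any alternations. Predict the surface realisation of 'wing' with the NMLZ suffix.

The stem for 'sand' ends in [ʃ] in [peʃi] but [s] in [pesu].
If /s/ were underlying and a rule turned it into [ʃ] before the PST suffix, 'mountain' would also alternate; but it has [s] in both [mɛsi] and [mɛsu].
So /ʃ/ is underlying, and a rule of depalatalization — palato-alveolar /ʃ/ becomes [s] when no front vowel follows — gives [s].
From [lɔʃi] the stem 'wing' is /lɔʃ/; when no front vowel follows this yields [lɔsu].

[lɔsu]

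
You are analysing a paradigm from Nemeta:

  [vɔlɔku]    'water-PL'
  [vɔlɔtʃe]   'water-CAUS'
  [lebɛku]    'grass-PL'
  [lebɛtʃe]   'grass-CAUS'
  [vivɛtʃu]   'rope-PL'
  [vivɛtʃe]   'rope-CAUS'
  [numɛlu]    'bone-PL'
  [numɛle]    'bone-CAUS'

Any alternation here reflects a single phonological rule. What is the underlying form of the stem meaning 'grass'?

The root 'grass' surfaces as [lebɛku] and [lebɛtʃe], with a stem-final [k] ~ [tʃ] alternation.
The stem 'rope' ([vivɛtʃu], [vivɛtʃe]) shows [tʃ] unchanged in both environments, so [tʃ] cannot be basic with [k] derived before the PL suffix.
The underlying segment must be /k/; /k/ becomes palato-alveolar [tʃ] before a front vowel, yielding [tʃ] there.
Hence 'grass' is /lebɛk/ underlyingly.

/lebɛk/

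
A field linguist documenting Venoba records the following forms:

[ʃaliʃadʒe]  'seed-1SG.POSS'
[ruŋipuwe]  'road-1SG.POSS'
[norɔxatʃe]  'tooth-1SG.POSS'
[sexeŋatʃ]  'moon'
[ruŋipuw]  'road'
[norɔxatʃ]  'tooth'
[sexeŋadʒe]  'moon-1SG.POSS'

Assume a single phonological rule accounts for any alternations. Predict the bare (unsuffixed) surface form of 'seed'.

[ʃaliʃatʃ]

In [sexeŋadʒe] and [sexeŋatʃ] the final segment of 'moon' alternates: [dʒ] ~ [tʃ].
Compare 'tooth', with invariant [tʃ] in [norɔxatʃe] and [norɔxatʃ]: an analysis with underlying /tʃ/ and a rule producing [dʒ] before the 1SG.POSS suffix would wrongly predict alternation here too.
So /dʒ/ is underlying, and a rule of word-final obstruent devoicing — voiced obstruents become voiceless word-finally — gives [tʃ].
The one attested form of 'seed', [ʃaliʃadʒe], shows underlying /ʃaliʃadʒ/. Applying the same rule word-finally gives [ʃaliʃatʃ].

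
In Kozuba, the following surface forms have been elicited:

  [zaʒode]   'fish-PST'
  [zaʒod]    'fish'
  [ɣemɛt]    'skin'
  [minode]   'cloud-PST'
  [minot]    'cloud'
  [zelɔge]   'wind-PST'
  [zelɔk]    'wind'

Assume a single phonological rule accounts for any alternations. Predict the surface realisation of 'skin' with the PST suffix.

[ɣemɛde]

'cloud' shows [d] ~ [t] at the end of the stem ([minode] vs [minot]).
The stem 'fish' ([zaʒode], [zaʒod]) shows [d] unchanged in both environments, so [d] cannot be basic with [t] derived in isolation.
So /t/ is underlying, and a rule of intervocalic voicing — voiceless stops become voiced between vowels — gives [d].
From [ɣemɛt] the stem 'skin' is /ɣemɛt/; between vowels this yields [ɣemɛde].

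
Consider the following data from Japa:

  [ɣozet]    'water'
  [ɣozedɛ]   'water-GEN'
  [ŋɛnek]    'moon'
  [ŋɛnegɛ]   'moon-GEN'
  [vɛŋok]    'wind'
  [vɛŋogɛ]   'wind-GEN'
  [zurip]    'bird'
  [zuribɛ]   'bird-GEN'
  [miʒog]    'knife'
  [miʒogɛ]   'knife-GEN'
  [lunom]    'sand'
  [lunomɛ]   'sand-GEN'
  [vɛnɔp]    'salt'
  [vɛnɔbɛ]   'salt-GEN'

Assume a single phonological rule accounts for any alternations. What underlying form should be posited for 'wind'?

/vɛŋok/

In [vɛŋok] and [vɛŋogɛ] the final segment of 'wind' alternates: [k] ~ [g].
If /g/ were underlying and a rule turned it into [k] in isolation, 'knife' would also alternate; but it has [g] in both [miʒog] and [miʒogɛ].
So /k/ is underlying, and a rule of intervocalic voicing — voiceless stops become voiced between vowels — gives [g].
The underlying form of 'wind' is therefore /vɛŋok/.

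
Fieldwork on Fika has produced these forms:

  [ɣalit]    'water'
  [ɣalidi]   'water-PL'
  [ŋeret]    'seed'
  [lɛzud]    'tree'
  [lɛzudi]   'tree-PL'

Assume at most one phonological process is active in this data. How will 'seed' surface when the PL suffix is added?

[ŋeredi]

'water' shows [t] ~ [d] at the end of the stem ([ɣalit] vs [ɣalidi]).
But 'tree' keeps [d] in both environments ([lɛzud], [lɛzudi]), so there is no rule changing /d/ to [t] in isolation.
Therefore /t/ is basic and [d] is derived by intervocalic voicing (voiceless stops become voiced between vowels).
From [ŋeret] the stem 'seed' is /ŋeret/; between vowels this yields [ŋeredi].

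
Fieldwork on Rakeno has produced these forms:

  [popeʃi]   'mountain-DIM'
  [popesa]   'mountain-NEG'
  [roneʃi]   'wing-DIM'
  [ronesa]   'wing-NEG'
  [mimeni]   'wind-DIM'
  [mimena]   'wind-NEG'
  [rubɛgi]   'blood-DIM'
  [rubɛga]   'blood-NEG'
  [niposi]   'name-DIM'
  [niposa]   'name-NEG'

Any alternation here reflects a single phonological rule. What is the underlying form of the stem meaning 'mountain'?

The root 'mountain' surfaces as [popeʃi] and [popesa], with a stem-final [ʃ] ~ [s] alternation.
But 'name' keeps [s] in both environments ([niposi], [niposa]), so there is no rule changing /s/ to [ʃ] before the DIM suffix.
Therefore /ʃ/ is basic and [s] is derived by depalatalization (palato-alveolar /ʃ/ becomes [s] when no front vowel follows).

/popeʃ/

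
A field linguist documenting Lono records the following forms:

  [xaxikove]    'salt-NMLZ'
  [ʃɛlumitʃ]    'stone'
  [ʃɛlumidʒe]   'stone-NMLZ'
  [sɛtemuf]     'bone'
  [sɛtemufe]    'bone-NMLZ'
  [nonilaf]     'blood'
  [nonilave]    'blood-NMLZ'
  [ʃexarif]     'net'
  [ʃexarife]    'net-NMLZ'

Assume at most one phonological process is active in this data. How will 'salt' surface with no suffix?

[xaxikof]

The root 'blood' surfaces as [nonilaf] and [nonilave], with a stem-final [f] ~ [v] alternation.
Compare 'bone', with invariant [f] in [sɛtemuf] and [sɛtemufe]: an analysis with underlying /f/ and a rule producing [v] before the NMLZ suffix would wrongly predict alternation here too.
Therefore /v/ is basic and [f] is derived by word-final obstruent devoicing (voiced obstruents become voiceless word-finally).
The one attested form of 'salt', [xaxikove], shows underlying /xaxikov/. Applying the same rule word-finally gives [xaxikof].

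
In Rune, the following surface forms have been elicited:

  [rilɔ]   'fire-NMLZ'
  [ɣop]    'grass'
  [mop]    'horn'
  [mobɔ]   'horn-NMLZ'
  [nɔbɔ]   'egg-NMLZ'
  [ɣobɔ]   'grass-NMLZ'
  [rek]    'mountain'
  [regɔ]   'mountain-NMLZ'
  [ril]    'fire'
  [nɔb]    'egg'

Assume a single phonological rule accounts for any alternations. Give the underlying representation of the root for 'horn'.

'horn' shows [p] ~ [b] at the end of the stem ([mop] vs [mobɔ]).
But 'egg' keeps [b] in both environments ([nɔb], [nɔbɔ]), so there is no rule changing /b/ to [p] in isolation.
The underlying segment must be /p/; voiceless stops become voiced between vowels, yielding [b] there.

/mop/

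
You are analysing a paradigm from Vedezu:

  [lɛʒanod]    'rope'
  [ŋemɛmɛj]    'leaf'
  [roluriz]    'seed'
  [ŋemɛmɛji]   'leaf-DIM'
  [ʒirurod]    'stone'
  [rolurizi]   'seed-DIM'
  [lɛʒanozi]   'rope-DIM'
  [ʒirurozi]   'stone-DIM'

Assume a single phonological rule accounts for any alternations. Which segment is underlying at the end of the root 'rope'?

The stem for 'rope' ends in [z] in [lɛʒanozi] but [d] in [lɛʒanod].
But 'seed' keeps [z] in both environments ([rolurizi], [roluriz]), so there is no rule changing /z/ to [d] in isolation.
So /d/ is underlying, and a rule of intervocalic spirantization — voiced stops become fricatives between vowels — gives [z].

/d/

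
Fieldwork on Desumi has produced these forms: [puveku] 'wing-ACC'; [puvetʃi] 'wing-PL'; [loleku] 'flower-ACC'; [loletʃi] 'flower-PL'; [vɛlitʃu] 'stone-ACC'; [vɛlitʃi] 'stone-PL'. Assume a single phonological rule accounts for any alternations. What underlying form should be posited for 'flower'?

'flower' shows [k] ~ [tʃ] at the end of the stem ([loleku] vs [loletʃi]).
But 'stone' keeps [tʃ] in both environments ([vɛlitʃu], [vɛlitʃi]), so there is no rule changing /tʃ/ to [k] before the ACC suffix.
The underlying segment must be /k/; /k/ becomes palato-alveolar [tʃ] before a front vowel, yielding [tʃ] there.
The underlying form of 'flower' is therefore /lolek/.

/lolek/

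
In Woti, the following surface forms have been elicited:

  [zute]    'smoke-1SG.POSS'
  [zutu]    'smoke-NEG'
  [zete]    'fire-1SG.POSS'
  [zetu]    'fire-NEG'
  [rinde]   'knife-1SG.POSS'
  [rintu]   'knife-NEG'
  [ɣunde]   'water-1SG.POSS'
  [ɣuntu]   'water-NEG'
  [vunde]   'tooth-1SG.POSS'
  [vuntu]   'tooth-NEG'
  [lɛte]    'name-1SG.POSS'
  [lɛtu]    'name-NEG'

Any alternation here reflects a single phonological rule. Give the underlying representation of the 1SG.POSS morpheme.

/-de/

The 1SG.POSS morpheme has two allomorphs, [-de] and [-te].
The NEG suffix, which begins with [t], is invariant after every stem; so [t] is not altered by any rule here.
The 1SG.POSS suffix is therefore /-de/ underlyingly, with post-vocalic devoicing: voiced stops become voiceless after a vowel.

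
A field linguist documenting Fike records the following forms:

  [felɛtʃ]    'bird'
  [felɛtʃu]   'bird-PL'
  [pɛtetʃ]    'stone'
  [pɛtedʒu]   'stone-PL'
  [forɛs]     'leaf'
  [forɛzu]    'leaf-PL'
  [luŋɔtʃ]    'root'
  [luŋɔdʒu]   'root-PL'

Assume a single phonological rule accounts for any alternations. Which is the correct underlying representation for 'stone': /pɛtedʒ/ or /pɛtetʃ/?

'stone' shows [tʃ] ~ [dʒ] at the end of the stem ([pɛtetʃ] vs [pɛtedʒu]).
Compare 'bird', with invariant [tʃ] in [felɛtʃ] and [felɛtʃu]: an analysis with underlying /tʃ/ and a rule producing [dʒ] before the PL suffix would wrongly predict alternation here too.
So /dʒ/ is underlying, and a rule of word-final obstruent devoicing — voiced obstruents become voiceless word-finally — gives [tʃ].

/pɛtedʒ/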